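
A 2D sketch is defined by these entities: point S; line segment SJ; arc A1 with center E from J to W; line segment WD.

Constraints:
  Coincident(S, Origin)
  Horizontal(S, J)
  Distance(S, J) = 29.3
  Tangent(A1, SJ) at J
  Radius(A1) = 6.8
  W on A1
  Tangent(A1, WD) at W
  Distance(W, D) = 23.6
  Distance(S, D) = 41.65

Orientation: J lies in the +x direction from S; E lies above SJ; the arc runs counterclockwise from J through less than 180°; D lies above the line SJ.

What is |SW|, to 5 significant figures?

36.834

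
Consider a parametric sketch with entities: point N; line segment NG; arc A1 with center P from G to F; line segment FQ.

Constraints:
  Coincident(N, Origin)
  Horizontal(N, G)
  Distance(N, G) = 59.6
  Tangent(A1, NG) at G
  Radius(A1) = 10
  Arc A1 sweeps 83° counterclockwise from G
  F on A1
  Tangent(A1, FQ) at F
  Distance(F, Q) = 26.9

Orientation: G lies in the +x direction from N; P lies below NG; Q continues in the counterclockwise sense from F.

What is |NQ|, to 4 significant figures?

58.41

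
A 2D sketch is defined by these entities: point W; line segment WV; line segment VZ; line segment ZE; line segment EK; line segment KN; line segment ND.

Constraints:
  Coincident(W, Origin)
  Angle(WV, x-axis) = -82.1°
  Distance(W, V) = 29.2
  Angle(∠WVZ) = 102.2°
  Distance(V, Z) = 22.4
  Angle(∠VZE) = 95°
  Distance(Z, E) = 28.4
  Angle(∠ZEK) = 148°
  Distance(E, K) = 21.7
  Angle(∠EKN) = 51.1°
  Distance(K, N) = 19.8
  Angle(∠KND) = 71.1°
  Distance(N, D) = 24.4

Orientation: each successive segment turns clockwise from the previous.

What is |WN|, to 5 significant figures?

13.148

∠ZEK = 148.0° gives EK at 83.100° from the x-axis; with |EK| = 21.7, K = (-26.463, 10.640). ∠EKN = 51.1° gives KN at -45.800° from the x-axis; with |KN| = 19.8, N = (-12.659, -3.5547). Then |WN| = |N − W| = 13.148.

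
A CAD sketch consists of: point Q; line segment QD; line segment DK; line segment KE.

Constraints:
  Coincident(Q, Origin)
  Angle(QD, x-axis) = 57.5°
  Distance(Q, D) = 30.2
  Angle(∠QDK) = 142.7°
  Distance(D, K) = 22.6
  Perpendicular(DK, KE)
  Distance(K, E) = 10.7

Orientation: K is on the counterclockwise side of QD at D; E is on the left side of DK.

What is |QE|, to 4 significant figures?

47.24

Q is at the origin; QD runs at 57.5° with length 30.2, so D = 30.2·(cos 57.5°, sin 57.5°) = (16.23, 25.47). ∠QDK = 142.7°, so DK runs at 57.5° + (180° − 142.7°) = 94.80° from the x-axis; with |DK| = 22.6, K = D + 22.6·(cos 94.80°, sin 94.80°) = (14.34, 47.99). DK is perpendicular to KE; with |KE| = 10.7 on the left of DK, E = K + 10.7·(-0.9965, -0.08368) = (3.673, 47.10). Then |QE| = |E − Q| = 47.24.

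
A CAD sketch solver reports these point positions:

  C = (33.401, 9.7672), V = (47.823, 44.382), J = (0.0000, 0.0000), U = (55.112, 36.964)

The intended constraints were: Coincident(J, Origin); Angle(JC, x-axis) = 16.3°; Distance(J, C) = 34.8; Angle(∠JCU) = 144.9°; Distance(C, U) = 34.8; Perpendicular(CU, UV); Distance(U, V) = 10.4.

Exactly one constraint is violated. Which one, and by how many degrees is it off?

Perpendicular(CU, UV) — off by 6.90°.

J = (0.00, 0.00) ✓; JC at 16.30° ✓; |JC| = 34.80 ✓; ∠JCU = 144.9° ✓; |CU| = 34.80 ✓; ∠(CU, UV) = 83.10° ✗; |UV| = 10.40 ✓.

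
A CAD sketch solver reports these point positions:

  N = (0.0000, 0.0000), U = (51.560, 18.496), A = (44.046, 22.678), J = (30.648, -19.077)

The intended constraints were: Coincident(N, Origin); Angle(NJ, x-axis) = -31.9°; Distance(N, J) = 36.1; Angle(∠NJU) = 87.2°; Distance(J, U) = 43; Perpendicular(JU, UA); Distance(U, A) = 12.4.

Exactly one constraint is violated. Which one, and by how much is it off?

Distance(U, A) = 12.4 — off by 3.80.

N = (0.00, 0.00) ✓; NJ at -31.90° ✓; |NJ| = 36.10 ✓; ∠NJU = 87.20° ✓; |JU| = 43.00 ✓; ∠(JU, UA) = 90.00° ✓; |UA| = 8.599 ✗.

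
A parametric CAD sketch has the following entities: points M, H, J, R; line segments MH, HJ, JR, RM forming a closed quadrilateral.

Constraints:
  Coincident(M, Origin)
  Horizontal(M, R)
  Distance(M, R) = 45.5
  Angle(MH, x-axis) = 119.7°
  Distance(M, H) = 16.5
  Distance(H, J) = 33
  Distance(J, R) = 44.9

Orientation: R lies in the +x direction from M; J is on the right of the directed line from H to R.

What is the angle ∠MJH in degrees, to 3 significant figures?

8.38°

Checks: |HJ| = 33.00 ✓; |JR| = 44.90 ✓.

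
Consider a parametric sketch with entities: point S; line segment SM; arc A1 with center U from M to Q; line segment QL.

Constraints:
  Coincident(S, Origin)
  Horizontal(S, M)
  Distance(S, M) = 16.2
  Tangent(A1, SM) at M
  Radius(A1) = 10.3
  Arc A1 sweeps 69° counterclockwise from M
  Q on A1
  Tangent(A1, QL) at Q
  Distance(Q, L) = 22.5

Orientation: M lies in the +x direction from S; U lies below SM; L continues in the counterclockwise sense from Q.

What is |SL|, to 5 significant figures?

27.654

On A1, M sits at bearing 90° from U; a 69° counterclockwise sweep puts Q at bearing 159°, so Q = U + 10.3·(cos 159°, sin 159°) = (6.5841, -6.6088). The tangent condition forces UQ to be normal to QL, so QL runs along (−sin 159°, cos 159°); with |QL| = 22.5, L = (-1.4792, -27.614). Then |SL| = |L − S| = 27.654.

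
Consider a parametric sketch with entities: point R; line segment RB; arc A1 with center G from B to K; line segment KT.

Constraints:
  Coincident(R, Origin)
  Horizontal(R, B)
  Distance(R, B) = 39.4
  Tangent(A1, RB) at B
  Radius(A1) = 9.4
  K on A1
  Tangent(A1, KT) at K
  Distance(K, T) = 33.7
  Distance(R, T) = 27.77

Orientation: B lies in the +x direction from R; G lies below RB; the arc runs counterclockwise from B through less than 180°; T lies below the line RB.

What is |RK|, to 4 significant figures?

32.92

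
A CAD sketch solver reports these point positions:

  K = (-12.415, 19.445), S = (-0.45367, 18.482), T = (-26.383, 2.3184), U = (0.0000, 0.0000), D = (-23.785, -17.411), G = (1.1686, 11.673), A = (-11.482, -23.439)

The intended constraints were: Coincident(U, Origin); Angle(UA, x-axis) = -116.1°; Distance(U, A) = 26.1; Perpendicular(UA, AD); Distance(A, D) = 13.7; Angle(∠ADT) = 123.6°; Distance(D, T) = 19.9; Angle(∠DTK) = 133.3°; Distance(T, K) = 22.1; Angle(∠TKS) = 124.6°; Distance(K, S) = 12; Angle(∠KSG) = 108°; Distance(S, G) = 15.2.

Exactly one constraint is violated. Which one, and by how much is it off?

Distance(S, G) = 15.2 — off by 8.20.

U = (0.00, 0.00) ✓; UA at -116.1° ✓; |UA| = 26.10 ✓; ∠(UA, AD) = 90.00° ✓; |AD| = 13.70 ✓; ∠ADT = 123.6° ✓; |DT| = 19.90 ✓; ∠DTK = 133.3° ✓; |TK| = 22.10 ✓; ∠TKS = 124.6° ✓; |KS| = 12.00 ✓; ∠KSG = 108.0° ✓; |SG| = 7.000 ✗.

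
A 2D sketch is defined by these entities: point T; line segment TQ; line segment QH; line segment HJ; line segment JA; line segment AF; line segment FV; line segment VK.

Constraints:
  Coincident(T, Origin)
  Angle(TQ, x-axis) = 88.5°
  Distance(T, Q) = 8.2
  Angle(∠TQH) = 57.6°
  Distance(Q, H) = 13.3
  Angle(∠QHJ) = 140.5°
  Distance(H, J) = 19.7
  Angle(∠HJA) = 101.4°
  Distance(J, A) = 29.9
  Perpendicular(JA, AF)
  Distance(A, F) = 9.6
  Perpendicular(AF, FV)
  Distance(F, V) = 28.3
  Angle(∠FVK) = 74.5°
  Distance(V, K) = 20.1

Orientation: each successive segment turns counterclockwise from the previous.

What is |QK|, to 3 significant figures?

41.1

T is at the origin; TQ runs at 88.5° with length 8.2, so Q = (0.215, 8.20). ∠TQH = 57.6° gives QH at -149° from the x-axis; with |QH| = 13.3, H = (-11.2, 1.37). ∠QHJ = 140.5° gives HJ at -110° from the x-axis; with |HJ| = 19.7, J = (-17.8, -17.2). ∠HJA = 101.4° gives JA at -31.0° from the x-axis; with |JA| = 29.9, A = (7.82, -32.6). The perpendicularity gives AF at right angles to JA, so AF runs at 59.0°; with |AF| = 9.6, F = (12.8, -24.4). AF is perpendicular to FV, so FV runs at 149°; with |FV| = 28.3, V = (-11.5, -9.79). ∠FVK = 74.5° gives VK at -106° from the x-axis; with |VK| = 20.1, K = (-16.9, -29.2). Then |QK| = |K − Q| = 41.1.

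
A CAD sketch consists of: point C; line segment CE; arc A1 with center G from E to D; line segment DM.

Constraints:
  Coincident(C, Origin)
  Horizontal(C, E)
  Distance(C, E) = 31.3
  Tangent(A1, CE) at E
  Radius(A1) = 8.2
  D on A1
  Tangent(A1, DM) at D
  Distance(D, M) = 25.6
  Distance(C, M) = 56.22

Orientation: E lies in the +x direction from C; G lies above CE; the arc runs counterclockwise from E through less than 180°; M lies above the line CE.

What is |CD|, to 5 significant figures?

39.332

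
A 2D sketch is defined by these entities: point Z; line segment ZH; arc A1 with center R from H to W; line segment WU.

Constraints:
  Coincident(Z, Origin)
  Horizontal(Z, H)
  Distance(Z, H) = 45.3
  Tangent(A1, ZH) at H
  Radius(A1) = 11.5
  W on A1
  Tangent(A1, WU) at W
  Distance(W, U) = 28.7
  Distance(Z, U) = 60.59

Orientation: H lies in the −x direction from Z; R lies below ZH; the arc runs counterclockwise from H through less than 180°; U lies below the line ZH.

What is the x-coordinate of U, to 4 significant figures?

-43.33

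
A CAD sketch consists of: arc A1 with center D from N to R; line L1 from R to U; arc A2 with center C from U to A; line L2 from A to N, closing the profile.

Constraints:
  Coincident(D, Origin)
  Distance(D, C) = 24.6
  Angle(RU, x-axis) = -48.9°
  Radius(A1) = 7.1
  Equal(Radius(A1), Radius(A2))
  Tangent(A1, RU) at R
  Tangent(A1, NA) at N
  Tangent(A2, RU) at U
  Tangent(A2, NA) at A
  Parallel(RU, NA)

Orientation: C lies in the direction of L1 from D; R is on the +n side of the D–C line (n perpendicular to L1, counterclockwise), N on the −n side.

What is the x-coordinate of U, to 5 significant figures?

21.522

Tangency of A1 to both parallel lines with radius 7.1 puts R and N at D ± 7.1·n: R = (5.3503, 4.6674), N = (-5.3503, -4.6674). Equal radii place U and A the same way about C: U = C + 7.1·n = (21.522, -13.870), A = C − 7.1·n = (10.821, -23.205). So U.x = 21.522.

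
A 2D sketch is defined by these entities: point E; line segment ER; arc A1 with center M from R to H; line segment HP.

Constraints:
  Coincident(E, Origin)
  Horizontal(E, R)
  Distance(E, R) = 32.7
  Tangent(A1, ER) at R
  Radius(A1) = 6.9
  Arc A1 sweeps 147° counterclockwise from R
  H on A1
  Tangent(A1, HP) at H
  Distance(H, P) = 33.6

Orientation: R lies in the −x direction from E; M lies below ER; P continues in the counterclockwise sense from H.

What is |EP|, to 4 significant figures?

32.07

On A1, R sits at bearing 90° from M; a 147° counterclockwise sweep puts H at bearing 237°, so H = M + 6.9·(cos 237°, sin 237°) = (-36.46, -12.69). Since A1 is tangent to HP there, MH ⟂ HP, so HP runs along (−sin 237°, cos 237°); with |HP| = 33.6, P = (-8.279, -30.99). Then |EP| = |P − E| = 32.07.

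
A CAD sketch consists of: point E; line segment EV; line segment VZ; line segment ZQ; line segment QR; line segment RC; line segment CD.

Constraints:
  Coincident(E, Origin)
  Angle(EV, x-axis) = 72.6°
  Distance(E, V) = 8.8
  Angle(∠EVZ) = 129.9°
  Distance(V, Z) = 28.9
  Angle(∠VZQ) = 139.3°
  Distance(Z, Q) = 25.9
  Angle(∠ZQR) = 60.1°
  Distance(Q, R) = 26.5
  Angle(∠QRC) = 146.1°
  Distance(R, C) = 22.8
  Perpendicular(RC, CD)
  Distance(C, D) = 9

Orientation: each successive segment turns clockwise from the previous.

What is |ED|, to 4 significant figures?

10.40

E is at the origin; EV runs at 72.6° with length 8.8, so V = (2.632, 8.397). ∠EVZ = 129.9° gives VZ at 22.50° from the x-axis; with |VZ| = 28.9, Z = (29.33, 19.46). ∠VZQ = 139.3° gives ZQ at -18.20° from the x-axis; with |ZQ| = 25.9, Q = (53.94, 11.37). ∠ZQR = 60.1° gives QR at -138.1° from the x-axis; with |QR| = 26.5, R = (34.21, -6.330). ∠QRC = 146.1° gives RC at -172.0° from the x-axis; with |RC| = 22.8, C = (11.63, -9.503). RC ⟂ CD, so CD runs at 98.00°; with |CD| = 9.0, D = (10.38, -0.5909). Then |ED| = |D − E| = 10.40.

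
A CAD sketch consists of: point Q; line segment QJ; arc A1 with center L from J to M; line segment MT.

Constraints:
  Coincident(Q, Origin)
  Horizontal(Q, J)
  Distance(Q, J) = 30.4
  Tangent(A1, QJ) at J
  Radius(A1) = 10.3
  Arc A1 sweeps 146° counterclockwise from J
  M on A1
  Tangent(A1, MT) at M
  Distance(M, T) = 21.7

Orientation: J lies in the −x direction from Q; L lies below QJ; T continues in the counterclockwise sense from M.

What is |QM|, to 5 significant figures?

40.773

The tangent condition forces LJ to be normal to QJ, so L = J + (0, -10.3) = (-30.400, -10.300). On A1, J sits at bearing 90° from L; a 146° counterclockwise sweep puts M at bearing 236°, so M = L + 10.3·(cos 236°, sin 236°) = (-36.160, -18.839). Then |QM| = |M − Q| = 40.773.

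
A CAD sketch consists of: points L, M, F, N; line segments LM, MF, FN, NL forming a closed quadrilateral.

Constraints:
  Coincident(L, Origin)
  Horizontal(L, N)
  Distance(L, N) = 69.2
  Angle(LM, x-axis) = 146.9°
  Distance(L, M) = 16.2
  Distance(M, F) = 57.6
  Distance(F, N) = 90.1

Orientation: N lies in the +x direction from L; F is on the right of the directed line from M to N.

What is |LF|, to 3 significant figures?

48.8

L is at the origin; LN is horizontal with |LN| = 69.2 and N in +x, so N = (69.2, 0). LM runs at 146.9° with |LM| = 16.2, so M = (-13.6, 8.85). F is determined by |MF| = 57.6 and |FN| = 90.1 together: it lies at the intersection of circle(M, 57.6) and circle(N, 90.1). With |MN| = 83.2, the foot of the radical line on MN is 12.8 from M and the perpendicular offset is √(57.6² − 12.8²) = 56.2. Taking the right-of-MN solution: F = (-6.82, -48.4).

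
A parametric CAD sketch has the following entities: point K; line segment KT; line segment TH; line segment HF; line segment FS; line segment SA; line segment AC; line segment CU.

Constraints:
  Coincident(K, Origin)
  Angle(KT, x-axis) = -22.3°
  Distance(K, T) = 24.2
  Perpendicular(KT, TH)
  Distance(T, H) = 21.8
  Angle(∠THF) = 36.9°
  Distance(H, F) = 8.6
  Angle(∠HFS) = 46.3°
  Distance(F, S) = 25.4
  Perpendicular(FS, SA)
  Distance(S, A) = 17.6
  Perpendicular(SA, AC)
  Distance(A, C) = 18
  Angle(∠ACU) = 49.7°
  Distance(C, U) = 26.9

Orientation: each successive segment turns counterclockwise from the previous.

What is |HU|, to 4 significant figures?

20.95

K is at the origin; KT runs at -22.3° with length 24.2, so T = (22.39, -9.183). The perpendicularity gives TH at right angles to KT, so TH runs at 67.70°; with |TH| = 21.8, H = (30.66, 10.99). ∠THF = 36.9° gives HF at -149.2° from the x-axis; with |HF| = 8.6, F = (23.28, 6.583). ∠HFS = 46.3° gives FS at -15.50° from the x-axis; with |FS| = 25.4, S = (47.75, -0.2047). The perpendicularity gives SA at right angles to FS, so SA runs at 74.50°; with |SA| = 17.6, A = (52.45, 16.76). SA ⟂ AC, so AC runs at 164.5°; with |AC| = 18.0, C = (35.11, 21.57). ∠ACU = 49.7° gives CU at -65.20° from the x-axis; with |CU| = 26.9, U = (46.39, -2.854). Then |HU| = |U − H| = 20.95.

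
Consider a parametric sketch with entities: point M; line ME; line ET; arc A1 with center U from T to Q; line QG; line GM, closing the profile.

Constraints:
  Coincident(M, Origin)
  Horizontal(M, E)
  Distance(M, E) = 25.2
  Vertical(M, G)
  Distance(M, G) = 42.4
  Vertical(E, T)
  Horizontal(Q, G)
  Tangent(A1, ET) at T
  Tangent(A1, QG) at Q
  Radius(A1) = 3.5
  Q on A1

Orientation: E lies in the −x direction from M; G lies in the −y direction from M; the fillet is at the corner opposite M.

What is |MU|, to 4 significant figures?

44.54

MG is vertical with |MG| = 42.4 and G on the −y side, so G = (0.000, -42.40). The virtual corner opposite M is at (-25.20, -42.40). Tangency of A1 to ET means the radius UT is perpendicular to ET and A1 meets QG tangentially, so UQ is at right angles to QG, with radius 3.5, so the center U sits 3.5 in from both sides at U = (-21.70, -38.90). Then |MU| = |U − M| = 44.54.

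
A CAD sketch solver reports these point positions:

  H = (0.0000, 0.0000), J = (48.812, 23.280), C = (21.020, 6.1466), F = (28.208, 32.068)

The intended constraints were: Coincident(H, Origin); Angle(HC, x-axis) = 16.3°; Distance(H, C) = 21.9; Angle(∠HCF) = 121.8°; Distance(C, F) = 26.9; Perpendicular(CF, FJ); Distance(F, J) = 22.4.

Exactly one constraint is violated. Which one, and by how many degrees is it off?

Perpendicular(CF, FJ) — off by 7.60°.

H = (0.00, 0.00) ✓; HC at 16.30° ✓; |HC| = 21.90 ✓; ∠HCF = 121.8° ✓; |CF| = 26.90 ✓; ∠(CF, FJ) = 97.60° ✗; |FJ| = 22.40 ✓.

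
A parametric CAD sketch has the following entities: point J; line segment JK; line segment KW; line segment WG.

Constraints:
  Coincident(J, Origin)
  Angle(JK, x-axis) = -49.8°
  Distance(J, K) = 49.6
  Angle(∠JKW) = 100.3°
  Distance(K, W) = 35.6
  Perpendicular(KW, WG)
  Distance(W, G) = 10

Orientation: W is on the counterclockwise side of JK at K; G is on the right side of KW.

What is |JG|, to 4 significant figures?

73.72

∠JKW = 100.3°, so KW runs at -49.8° + (180° − 100.3°) = 29.90° from the x-axis; with |KW| = 35.6, W = K + 35.6·(cos 29.90°, sin 29.90°) = (62.88, -20.14). KW is perpendicular to WG; with |WG| = 10.0 on the right of KW, G = W + 10.0·(0.4985, -0.8669) = (67.86, -28.81). Then |JG| = |G − J| = 73.72.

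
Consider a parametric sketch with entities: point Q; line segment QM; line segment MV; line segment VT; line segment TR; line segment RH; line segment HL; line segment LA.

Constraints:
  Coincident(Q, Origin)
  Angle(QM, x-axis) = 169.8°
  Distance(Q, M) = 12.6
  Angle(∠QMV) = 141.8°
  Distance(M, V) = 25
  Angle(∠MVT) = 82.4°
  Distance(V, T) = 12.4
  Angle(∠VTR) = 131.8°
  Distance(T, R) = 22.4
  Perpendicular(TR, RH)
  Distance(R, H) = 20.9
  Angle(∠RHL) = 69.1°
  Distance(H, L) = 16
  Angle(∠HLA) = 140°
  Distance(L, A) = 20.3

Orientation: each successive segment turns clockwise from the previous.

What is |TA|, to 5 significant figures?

3.5121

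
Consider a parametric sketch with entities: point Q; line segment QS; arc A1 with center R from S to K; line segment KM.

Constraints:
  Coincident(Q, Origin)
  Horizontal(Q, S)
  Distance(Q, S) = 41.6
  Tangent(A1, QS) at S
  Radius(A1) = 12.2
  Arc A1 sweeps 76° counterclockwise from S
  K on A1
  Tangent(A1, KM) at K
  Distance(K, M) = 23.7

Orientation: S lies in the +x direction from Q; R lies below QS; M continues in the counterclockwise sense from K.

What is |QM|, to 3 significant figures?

40.2

On A1, S sits at bearing 90° from R; a 76° counterclockwise sweep puts K at bearing 166°, so K = R + 12.2·(cos 166°, sin 166°) = (29.8, -9.25). Tangency of A1 to KM means the radius RK is perpendicular to KM, so KM runs along (−sin 166°, cos 166°); with |KM| = 23.7, M = (24.0, -32.2). Then |QM| = |M − Q| = 40.2.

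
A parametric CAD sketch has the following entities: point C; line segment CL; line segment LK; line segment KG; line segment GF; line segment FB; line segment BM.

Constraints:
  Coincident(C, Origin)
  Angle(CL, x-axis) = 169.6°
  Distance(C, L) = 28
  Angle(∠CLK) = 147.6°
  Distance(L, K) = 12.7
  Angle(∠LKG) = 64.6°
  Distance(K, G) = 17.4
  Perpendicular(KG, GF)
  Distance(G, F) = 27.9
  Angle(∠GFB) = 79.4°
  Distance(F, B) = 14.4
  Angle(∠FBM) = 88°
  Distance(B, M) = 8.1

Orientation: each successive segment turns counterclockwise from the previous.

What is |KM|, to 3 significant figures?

18.1

C is at the origin; CL runs at 169.6° with length 28.0, so L = (-27.5, 5.05). ∠CLK = 147.6° gives LK at -158° from the x-axis; with |LK| = 12.7, K = (-39.3, 0.297). ∠LKG = 64.6° gives KG at -42.6° from the x-axis; with |KG| = 17.4, G = (-26.5, -11.5). KG is perpendicular to GF, so GF runs at 47.4°; with |GF| = 27.9, F = (-7.62, 9.06). ∠GFB = 79.4° gives FB at 148° from the x-axis; with |FB| = 14.4, B = (-19.8, 16.7). ∠FBM = 88.0° gives BM at -120° from the x-axis; with |BM| = 8.1, M = (-23.9, 9.67). Then |KM| = |M − K| = 18.1.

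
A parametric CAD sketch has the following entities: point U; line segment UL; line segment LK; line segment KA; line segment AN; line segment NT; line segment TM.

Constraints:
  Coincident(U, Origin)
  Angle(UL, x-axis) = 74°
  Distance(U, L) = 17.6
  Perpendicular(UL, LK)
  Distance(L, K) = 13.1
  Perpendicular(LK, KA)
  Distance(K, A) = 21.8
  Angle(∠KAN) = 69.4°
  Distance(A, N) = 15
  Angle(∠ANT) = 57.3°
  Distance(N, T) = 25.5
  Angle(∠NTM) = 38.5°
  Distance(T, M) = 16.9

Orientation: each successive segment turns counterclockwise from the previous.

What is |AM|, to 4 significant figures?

4.670

∠ANT = 57.3° gives NT at 127.3° from the x-axis; with |NT| = 25.5, T = (-14.25, 21.06). ∠NTM = 38.5° gives TM at -91.20° from the x-axis; with |TM| = 16.9, M = (-14.61, 4.165). Then |AM| = |M − A| = 4.670.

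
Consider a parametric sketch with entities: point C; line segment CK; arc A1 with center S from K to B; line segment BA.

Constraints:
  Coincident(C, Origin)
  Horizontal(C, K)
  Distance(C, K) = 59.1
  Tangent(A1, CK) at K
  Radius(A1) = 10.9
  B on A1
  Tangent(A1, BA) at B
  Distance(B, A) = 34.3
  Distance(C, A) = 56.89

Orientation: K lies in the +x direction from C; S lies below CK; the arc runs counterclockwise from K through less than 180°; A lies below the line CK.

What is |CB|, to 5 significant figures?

49.249

Checks: ∠(SK, KC) = 90.00° ✓; |SK| = 10.90 ✓; |SB| = 10.90 ✓; ∠(SB, BA) = 90.00° ✓; |BA| = 34.30 ✓; |CA| = 56.89 ✓.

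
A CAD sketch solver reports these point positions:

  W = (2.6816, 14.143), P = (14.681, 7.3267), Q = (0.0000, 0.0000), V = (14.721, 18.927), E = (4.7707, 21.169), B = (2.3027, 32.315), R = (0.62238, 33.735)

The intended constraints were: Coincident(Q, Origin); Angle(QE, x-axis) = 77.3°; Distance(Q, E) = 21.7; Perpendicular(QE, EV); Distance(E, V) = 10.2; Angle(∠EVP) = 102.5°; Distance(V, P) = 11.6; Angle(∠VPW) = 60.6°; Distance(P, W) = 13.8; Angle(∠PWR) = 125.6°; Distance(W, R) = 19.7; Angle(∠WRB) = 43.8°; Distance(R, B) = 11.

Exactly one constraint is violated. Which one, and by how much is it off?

Distance(R, B) = 11 — off by 8.80.

Q = (0.00, 0.00) ✓; QE at 77.30° ✓; |QE| = 21.70 ✓; ∠(QE, EV) = 90.00° ✓; |EV| = 10.20 ✓; ∠EVP = 102.5° ✓; |VP| = 11.60 ✓; ∠VPW = 60.60° ✓; |PW| = 13.80 ✓; ∠PWR = 125.6° ✓; |WR| = 19.70 ✓; ∠WRB = 43.80° ✓; |RB| = 2.200 ✗.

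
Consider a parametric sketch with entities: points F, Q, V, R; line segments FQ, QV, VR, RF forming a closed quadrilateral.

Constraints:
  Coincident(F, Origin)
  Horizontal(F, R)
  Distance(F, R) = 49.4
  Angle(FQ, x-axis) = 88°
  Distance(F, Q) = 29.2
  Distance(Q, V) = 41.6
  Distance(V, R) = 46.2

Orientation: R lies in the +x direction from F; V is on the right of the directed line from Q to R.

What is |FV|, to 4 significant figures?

13.17

F is at the origin; FR is horizontal with |FR| = 49.4 and R in +x, so R = (49.4, 0). FQ runs at 88.0° with |FQ| = 29.2, so Q = (1.019, 29.18). V is determined by |QV| = 41.6 and |VR| = 46.2 together: it lies at the intersection of circle(Q, 41.6) and circle(R, 46.2). With |QR| = 56.50, the foot of the radical line on QR is 24.68 from Q and the perpendicular offset is √(41.6² − 24.68²) = 33.49. Taking the right-of-QR solution: V = (4.851, -12.24).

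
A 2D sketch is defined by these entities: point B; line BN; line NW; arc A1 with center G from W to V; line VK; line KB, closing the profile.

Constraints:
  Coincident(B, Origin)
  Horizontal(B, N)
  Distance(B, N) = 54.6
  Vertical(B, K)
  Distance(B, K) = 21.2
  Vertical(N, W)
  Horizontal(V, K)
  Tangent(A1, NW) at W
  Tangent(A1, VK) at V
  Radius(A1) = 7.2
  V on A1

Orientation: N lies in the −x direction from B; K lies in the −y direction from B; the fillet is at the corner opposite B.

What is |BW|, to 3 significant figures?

56.4

B is at the origin; B and N share the same y with |BN| = 54.6 and N on the −x side, so N = (-54.6, 0.00). B and K share the same x with |BK| = 21.2 and K on the −y side, so K = (0.00, -21.2). The virtual corner opposite B is at (-54.6, -21.2). A1 meets NW tangentially, so GW is at right angles to NW and the tangent condition forces GV to be normal to VK, with radius 7.2, so the center G sits 7.2 in from both sides at G = (-47.4, -14.0). That places the tangent points at W = (-54.6, -14.0) on NW and V = (-47.4, -21.2) on VK. Then |BW| = |W − B| = 56.4.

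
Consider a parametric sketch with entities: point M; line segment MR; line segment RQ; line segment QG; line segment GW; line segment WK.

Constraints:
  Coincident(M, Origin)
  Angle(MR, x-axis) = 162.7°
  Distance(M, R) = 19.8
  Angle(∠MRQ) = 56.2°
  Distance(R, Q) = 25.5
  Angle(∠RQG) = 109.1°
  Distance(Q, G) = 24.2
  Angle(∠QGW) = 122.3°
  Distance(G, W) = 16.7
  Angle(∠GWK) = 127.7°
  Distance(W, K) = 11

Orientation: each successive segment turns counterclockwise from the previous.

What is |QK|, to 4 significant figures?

38.21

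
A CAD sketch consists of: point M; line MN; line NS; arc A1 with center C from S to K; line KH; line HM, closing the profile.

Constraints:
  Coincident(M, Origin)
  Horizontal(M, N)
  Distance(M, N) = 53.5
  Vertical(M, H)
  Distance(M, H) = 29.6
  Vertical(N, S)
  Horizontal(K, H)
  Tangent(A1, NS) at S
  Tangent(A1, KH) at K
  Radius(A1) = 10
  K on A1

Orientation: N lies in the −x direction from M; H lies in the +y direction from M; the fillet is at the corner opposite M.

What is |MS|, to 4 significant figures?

56.98

The virtual corner opposite M is at (-53.50, 29.60). Since A1 is tangent to NS there, CS ⟂ NS and since A1 is tangent to KH there, CK ⟂ KH, with radius 10.0, so the center C sits 10.0 in from both sides at C = (-43.50, 19.60). That places the tangent points at S = (-53.50, 19.60) on NS and K = (-43.50, 29.60) on KH. Then |MS| = |S − M| = 56.98.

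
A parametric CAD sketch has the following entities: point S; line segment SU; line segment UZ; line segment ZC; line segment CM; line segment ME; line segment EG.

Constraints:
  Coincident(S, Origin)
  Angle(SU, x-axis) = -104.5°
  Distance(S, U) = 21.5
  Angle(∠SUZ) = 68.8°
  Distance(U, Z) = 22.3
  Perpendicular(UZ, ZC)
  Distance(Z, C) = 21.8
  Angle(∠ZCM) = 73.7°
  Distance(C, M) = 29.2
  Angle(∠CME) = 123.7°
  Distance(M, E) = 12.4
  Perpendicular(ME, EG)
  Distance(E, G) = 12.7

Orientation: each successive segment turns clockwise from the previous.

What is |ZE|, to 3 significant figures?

31.8

S is at the origin; SU runs at -104.5° with length 21.5, so U = (-5.38, -20.8). ∠SUZ = 68.8° gives UZ at 144° from the x-axis; with |UZ| = 22.3, Z = (-23.5, -7.80). UZ ⟂ ZC, so ZC runs at 54.3°; with |ZC| = 21.8, C = (-10.8, 9.90). ∠ZCM = 73.7° gives CM at -52.0° from the x-axis; with |CM| = 29.2, M = (7.21, -13.1). ∠CME = 123.7° gives ME at -108° from the x-axis; with |ME| = 12.4, E = (3.31, -24.9). Then |ZE| = |E − Z| = 31.8.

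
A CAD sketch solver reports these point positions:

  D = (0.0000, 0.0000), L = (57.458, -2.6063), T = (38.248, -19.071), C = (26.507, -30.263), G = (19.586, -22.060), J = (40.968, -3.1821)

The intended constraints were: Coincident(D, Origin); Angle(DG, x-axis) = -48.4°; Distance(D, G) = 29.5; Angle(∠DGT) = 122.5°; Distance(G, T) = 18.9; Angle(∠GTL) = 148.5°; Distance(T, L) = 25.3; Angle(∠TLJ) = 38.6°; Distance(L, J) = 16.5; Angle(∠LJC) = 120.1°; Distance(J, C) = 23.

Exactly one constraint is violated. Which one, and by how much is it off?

Distance(J, C) = 23 — off by 7.70.

D = (0.00, 0.00) ✓; DG at -48.40° ✓; |DG| = 29.50 ✓; ∠DGT = 122.5° ✓; |GT| = 18.90 ✓; ∠GTL = 148.5° ✓; |TL| = 25.30 ✓; ∠TLJ = 38.60° ✓; |LJ| = 16.50 ✓; ∠LJC = 120.1° ✓; |JC| = 30.70 ✗.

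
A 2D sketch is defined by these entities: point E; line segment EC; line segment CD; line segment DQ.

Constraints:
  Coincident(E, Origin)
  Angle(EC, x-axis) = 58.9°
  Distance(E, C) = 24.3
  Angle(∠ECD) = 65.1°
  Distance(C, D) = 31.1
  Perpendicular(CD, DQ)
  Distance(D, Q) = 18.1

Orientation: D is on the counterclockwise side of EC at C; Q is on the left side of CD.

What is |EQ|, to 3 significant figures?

21.2

E is at the origin; EC runs at 58.9° with length 24.3, so C = 24.3·(cos 58.9°, sin 58.9°) = (12.6, 20.8). ∠ECD = 65.1°, so CD runs at 58.9° + (180° − 65.1°) = 174° from the x-axis; with |CD| = 31.1, D = C + 31.1·(cos 174°, sin 174°) = (-18.4, 24.2). CD ⟂ DQ; with |DQ| = 18.1 on the left of CD, Q = D + 18.1·(-0.108, -0.994) = (-20.3, 6.17). Then |EQ| = |Q − E| = 21.2.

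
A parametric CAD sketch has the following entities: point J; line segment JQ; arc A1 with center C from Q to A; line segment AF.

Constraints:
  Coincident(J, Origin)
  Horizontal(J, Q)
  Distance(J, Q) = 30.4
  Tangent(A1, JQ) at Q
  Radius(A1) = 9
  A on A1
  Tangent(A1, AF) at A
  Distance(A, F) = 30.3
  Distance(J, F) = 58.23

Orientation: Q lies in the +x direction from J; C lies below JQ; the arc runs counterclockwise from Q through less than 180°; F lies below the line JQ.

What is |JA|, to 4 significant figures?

28.35

Checks: ∠(CQ, QJ) = 90.00° ✓; |CQ| = 9.000 ✓; |CA| = 9.000 ✓; ∠(CA, AF) = 90.00° ✓; |AF| = 30.30 ✓; |JF| = 58.23 ✓.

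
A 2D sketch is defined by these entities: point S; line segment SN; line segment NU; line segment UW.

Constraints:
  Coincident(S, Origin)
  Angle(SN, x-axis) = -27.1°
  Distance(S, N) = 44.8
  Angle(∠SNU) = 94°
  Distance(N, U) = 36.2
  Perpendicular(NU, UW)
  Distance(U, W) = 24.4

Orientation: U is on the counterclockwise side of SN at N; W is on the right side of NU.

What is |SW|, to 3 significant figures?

79.5

S is at the origin; SN runs at -27.1° with length 44.8, so N = 44.8·(cos -27.1°, sin -27.1°) = (39.9, -20.4). ∠SNU = 94.0°, so NU runs at -27.1° + (180° − 94.0°) = 58.9° from the x-axis; with |NU| = 36.2, U = N + 36.2·(cos 58.9°, sin 58.9°) = (58.6, 10.6). NU is perpendicular to UW; with |UW| = 24.4 on the right of NU, W = U + 24.4·(0.856, -0.517) = (79.5, -2.01). Then |SW| = |W − S| = 79.5.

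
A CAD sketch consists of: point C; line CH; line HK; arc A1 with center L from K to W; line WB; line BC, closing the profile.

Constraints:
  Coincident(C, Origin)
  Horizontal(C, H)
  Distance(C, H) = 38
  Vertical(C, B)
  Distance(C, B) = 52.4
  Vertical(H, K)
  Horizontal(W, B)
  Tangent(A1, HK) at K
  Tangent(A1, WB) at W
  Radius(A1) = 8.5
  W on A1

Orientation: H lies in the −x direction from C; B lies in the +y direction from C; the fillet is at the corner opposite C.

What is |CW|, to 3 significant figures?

60.1

C is at the origin; C and H share the same y with |CH| = 38.0 and H on the −x side, so H = (-38.0, 0.00). CB is vertical with |CB| = 52.4 and B on the +y side, so B = (0.00, 52.4). The virtual corner opposite C is at (-38.0, 52.4). Since A1 is tangent to HK there, LK ⟂ HK and tangency of A1 to WB means the radius LW is perpendicular to WB, with radius 8.5, so the center L sits 8.5 in from both sides at L = (-29.5, 43.9). That places the tangent points at K = (-38.0, 43.9) on HK and W = (-29.5, 52.4) on WB. Then |CW| = |W − C| = 60.1.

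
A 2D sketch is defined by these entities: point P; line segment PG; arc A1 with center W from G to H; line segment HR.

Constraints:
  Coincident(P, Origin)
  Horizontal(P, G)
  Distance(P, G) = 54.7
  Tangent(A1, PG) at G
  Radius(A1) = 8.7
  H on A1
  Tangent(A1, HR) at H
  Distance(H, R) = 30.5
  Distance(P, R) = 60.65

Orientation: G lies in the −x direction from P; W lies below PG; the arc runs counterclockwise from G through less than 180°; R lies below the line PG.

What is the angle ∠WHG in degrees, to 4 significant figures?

29.29°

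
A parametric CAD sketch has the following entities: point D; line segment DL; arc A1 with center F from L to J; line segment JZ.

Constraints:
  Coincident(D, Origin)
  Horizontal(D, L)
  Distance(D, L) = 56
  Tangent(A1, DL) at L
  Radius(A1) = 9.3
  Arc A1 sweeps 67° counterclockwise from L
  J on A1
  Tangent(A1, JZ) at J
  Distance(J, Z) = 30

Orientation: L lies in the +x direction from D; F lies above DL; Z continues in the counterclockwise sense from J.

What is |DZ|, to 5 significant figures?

83.227

D is at the origin; D and L share the same y with |DL| = 56.0 and L on the +x side, so L = (56.000, 0.0000). A1 meets DL tangentially, so FL is at right angles to DL, so F = L + (0, 9.3) = (56.000, 9.3000). On A1, L sits at bearing -90° from F; a 67° counterclockwise sweep puts J at bearing -23°, so J = F + 9.3·(cos -23°, sin -23°) = (64.561, 5.6662). Since A1 is tangent to JZ there, FJ ⟂ JZ, so JZ runs along (−sin -23°, cos -23°); with |JZ| = 30.0, Z = (76.283, 33.281). Then |DZ| = |Z − D| = 83.227.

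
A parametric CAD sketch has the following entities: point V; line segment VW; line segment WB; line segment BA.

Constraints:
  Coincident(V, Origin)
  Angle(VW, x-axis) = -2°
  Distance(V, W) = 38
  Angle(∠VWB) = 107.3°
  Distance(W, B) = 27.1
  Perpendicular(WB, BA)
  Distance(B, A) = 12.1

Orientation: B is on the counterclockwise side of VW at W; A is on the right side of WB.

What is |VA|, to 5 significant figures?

61.768

V is at the origin; VW runs at -2.0° with length 38.0, so W = 38.0·(cos -2.0°, sin -2.0°) = (37.977, -1.3262). ∠VWB = 107.3°, so WB runs at -2.0° + (180° − 107.3°) = 70.700° from the x-axis; with |WB| = 27.1, B = W + 27.1·(cos 70.700°, sin 70.700°) = (46.934, 24.251). The perpendicularity gives BA at right angles to WB; with |BA| = 12.1 on the right of WB, A = B + 12.1·(0.94380, -0.33051) = (58.354, 20.252). Then |VA| = |A − V| = 61.768.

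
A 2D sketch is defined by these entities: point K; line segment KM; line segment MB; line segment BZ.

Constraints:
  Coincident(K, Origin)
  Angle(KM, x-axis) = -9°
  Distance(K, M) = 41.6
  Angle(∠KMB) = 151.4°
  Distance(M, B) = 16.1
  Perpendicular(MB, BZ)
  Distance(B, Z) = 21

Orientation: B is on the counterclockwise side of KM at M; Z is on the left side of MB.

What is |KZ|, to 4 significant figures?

52.64

K is at the origin; KM runs at -9.0° with length 41.6, so M = 41.6·(cos -9.0°, sin -9.0°) = (41.09, -6.508). ∠KMB = 151.4°, so MB runs at -9.0° + (180° − 151.4°) = 19.60° from the x-axis; with |MB| = 16.1, B = M + 16.1·(cos 19.60°, sin 19.60°) = (56.25, -1.107). The perpendicularity gives BZ at right angles to MB; with |BZ| = 21.0 on the left of MB, Z = B + 21.0·(-0.3355, 0.9421) = (49.21, 18.68). Then |KZ| = |Z − K| = 52.64.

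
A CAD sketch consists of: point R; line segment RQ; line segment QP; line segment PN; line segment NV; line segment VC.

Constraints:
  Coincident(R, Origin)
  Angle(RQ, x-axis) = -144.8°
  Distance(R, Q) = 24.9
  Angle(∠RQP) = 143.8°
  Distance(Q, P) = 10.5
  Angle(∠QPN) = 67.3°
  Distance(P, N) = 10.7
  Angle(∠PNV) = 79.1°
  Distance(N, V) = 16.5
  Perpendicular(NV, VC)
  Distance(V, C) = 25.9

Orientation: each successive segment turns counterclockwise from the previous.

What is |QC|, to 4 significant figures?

21.96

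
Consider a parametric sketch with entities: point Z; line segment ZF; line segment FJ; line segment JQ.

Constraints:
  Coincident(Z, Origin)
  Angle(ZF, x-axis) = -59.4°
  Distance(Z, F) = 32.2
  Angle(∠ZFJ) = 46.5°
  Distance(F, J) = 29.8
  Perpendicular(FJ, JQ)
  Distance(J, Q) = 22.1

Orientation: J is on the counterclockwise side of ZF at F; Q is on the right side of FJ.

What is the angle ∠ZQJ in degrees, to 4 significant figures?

9.534°

Z is at the origin; ZF runs at -59.4° with length 32.2, so F = 32.2·(cos -59.4°, sin -59.4°) = (16.39, -27.72). ∠ZFJ = 46.5°, so FJ runs at -59.4° + (180° − 46.5°) = 74.10° from the x-axis; with |FJ| = 29.8, J = F + 29.8·(cos 74.10°, sin 74.10°) = (24.56, 0.9440). The perpendicularity gives JQ at right angles to FJ; with |JQ| = 22.1 on the right of FJ, Q = J + 22.1·(0.9617, -0.2740) = (45.81, -5.111). Then cos ∠ZQJ = QZ·QJ / (|QZ||QJ|), giving 9.534°.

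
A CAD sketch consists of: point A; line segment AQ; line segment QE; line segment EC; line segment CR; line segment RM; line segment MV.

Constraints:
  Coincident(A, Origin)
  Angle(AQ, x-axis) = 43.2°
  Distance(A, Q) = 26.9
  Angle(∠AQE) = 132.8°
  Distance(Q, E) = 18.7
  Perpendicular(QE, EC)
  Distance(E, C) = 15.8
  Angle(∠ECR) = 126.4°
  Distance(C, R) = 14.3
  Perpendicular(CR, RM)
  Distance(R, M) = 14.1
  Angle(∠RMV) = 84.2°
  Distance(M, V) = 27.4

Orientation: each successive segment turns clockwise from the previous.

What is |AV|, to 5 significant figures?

45.669

A is at the origin; AQ runs at 43.2° with length 26.9, so Q = (19.609, 18.414). ∠AQE = 132.8° gives QE at -4.0000° from the x-axis; with |QE| = 18.7, E = (38.264, 17.110). The perpendicularity gives EC at right angles to QE, so EC runs at -94.000°; with |EC| = 15.8, C = (37.162, 1.3484). ∠ECR = 126.4° gives CR at -147.60° from the x-axis; with |CR| = 14.3, R = (25.088, -6.3140). The perpendicularity gives RM at right angles to CR, so RM runs at 122.40°; with |RM| = 14.1, M = (17.533, 5.5911). ∠RMV = 84.2° gives MV at 26.600° from the x-axis; with |MV| = 27.4, V = (42.032, 17.860). Then |AV| = |V − A| = 45.669.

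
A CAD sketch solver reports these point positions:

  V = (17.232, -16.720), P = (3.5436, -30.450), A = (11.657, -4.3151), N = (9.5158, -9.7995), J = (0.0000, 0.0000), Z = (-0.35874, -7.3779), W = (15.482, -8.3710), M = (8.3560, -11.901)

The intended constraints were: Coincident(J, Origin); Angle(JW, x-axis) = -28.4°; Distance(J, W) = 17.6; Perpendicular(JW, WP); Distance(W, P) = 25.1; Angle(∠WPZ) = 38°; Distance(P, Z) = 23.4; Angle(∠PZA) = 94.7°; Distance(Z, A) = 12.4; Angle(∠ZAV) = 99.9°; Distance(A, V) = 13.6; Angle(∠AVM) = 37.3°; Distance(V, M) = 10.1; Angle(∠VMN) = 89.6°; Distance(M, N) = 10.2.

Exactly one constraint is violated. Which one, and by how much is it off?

Distance(M, N) = 10.2 — off by 7.80.

J = (0.00, 0.00) ✓; JW at -28.40° ✓; |JW| = 17.60 ✓; ∠(JW, WP) = 90.00° ✓; |WP| = 25.10 ✓; ∠WPZ = 38.00° ✓; |PZ| = 23.40 ✓; ∠PZA = 94.70° ✓; |ZA| = 12.40 ✓; ∠ZAV = 99.90° ✓; |AV| = 13.60 ✓; ∠AVM = 37.30° ✓; |VM| = 10.10 ✓; ∠VMN = 89.60° ✓; |MN| = 2.400 ✗.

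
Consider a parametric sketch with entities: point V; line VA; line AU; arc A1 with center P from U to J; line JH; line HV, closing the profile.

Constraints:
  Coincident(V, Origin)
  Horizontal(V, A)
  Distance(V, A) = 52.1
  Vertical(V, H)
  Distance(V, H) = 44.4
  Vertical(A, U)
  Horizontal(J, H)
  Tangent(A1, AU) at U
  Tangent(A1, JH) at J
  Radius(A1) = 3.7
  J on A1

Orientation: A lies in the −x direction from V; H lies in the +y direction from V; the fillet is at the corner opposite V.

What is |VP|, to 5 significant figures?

63.238

V is at the origin; VA is horizontal with |VA| = 52.1 and A on the −x side, so A = (-52.100, 0.0000). V and H share the same x with |VH| = 44.4 and H on the +y side, so H = (0.0000, 44.400). The virtual corner opposite V is at (-52.100, 44.400). Tangency of A1 to AU means the radius PU is perpendicular to AU and tangency of A1 to JH means the radius PJ is perpendicular to JH, with radius 3.7, so the center P sits 3.7 in from both sides at P = (-48.400, 40.700). Then |VP| = |P − V| = 63.238.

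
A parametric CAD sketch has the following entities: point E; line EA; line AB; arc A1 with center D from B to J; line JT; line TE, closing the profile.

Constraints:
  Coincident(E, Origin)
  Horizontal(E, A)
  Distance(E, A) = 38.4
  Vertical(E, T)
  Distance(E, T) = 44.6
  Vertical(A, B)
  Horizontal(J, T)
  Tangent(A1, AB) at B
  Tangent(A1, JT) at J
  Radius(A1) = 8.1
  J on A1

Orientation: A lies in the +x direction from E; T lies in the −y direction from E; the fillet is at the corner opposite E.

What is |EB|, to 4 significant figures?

52.98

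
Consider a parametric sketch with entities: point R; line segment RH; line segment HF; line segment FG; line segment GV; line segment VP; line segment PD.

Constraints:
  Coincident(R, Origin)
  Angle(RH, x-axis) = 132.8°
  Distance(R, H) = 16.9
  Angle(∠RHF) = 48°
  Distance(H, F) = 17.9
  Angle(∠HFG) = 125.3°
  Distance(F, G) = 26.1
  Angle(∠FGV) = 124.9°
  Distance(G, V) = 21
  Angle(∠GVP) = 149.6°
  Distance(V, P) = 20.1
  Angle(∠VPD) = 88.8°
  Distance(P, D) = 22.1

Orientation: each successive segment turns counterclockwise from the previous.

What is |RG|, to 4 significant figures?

23.37

∠RHF = 48.0° gives HF at -95.20° from the x-axis; with |HF| = 17.9, F = (-13.10, -5.426). ∠HFG = 125.3° gives FG at -40.50° from the x-axis; with |FG| = 26.1, G = (6.742, -22.38). Then |RG| = |G − R| = 23.37.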